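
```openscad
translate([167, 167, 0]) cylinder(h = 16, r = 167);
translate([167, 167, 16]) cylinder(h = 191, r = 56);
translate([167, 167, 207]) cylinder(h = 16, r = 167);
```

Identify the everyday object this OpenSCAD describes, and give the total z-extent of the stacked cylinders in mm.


A spool. The overall height is 223 mm.

Three coaxial cylinders, large–small–large — a spool. Two 16 mm flanges and a 191 mm core give 16 + 191 + 16 = 223 mm.


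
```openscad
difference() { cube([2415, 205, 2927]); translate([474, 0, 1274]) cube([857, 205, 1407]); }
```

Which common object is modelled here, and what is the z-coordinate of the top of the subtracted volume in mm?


A wall with a window opening. The window head height is 2681 mm.

A wall with a rectangular opening subtracted — a window. Sill at z = 1274, opening 1407 mm tall, so the head is at 1274 + 1407 = 2681 mm.


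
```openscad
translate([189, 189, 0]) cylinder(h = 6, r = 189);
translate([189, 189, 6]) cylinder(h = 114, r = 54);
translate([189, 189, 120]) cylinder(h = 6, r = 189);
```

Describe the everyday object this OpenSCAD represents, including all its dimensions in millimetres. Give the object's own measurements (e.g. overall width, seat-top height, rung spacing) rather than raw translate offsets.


A spool: two coaxial disc flanges of radius 189 mm and thickness 6 mm, joined by a core cylinder of radius 54 mm and height 114 mm. The lower flange rests on z = 0 and the three cylinders share a vertical axis.


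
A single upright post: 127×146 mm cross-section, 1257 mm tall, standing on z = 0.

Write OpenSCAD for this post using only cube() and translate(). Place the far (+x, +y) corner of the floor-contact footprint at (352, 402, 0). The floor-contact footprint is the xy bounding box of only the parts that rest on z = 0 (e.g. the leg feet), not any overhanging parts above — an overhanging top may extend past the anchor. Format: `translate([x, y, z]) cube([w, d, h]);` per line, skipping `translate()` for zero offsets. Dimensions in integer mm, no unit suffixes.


translate([225, 256, 0]) cube([127, 146, 1257]);


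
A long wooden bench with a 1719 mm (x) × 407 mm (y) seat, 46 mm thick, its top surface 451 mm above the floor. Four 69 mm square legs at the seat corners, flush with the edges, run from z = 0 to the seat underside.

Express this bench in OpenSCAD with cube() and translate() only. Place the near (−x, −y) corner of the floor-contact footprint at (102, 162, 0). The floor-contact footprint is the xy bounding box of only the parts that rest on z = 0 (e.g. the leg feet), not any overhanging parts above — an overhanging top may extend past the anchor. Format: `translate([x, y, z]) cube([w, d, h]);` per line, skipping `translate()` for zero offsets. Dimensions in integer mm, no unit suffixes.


translate([102, 162, 405]) cube([1719, 407, 46]);
translate([102, 162, 0]) cube([69, 69, 405]);
translate([102, 500, 0]) cube([69, 69, 405]);
translate([1752, 162, 0]) cube([69, 69, 405]);
translate([1752, 500, 0]) cube([69, 69, 405]);


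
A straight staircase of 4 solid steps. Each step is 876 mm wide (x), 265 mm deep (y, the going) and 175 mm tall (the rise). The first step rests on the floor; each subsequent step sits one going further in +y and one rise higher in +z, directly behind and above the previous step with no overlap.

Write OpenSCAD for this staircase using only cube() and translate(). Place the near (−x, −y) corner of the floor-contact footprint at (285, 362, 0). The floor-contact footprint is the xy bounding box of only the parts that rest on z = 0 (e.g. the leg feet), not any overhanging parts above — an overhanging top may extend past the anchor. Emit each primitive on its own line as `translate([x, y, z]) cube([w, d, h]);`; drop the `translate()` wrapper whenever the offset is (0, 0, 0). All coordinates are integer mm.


translate([285, 362, 0]) cube([876, 265, 175]);
translate([285, 627, 175]) cube([876, 265, 175]);
translate([285, 892, 350]) cube([876, 265, 175]);
translate([285, 1157, 525]) cube([876, 265, 175]);


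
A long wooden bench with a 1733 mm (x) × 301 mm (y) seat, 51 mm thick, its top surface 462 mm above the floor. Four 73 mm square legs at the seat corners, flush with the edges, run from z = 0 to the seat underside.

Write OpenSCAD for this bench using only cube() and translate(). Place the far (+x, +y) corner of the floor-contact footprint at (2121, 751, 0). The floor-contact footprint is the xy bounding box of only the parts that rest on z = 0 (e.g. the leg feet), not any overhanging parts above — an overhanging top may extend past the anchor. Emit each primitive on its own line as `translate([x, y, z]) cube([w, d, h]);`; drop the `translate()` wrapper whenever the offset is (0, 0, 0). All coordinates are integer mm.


translate([388, 450, 411]) cube([1733, 301, 51]);
translate([388, 450, 0]) cube([73, 73, 411]);
translate([388, 678, 0]) cube([73, 73, 411]);
translate([2048, 450, 0]) cube([73, 73, 411]);
translate([2048, 678, 0]) cube([73, 73, 411]);


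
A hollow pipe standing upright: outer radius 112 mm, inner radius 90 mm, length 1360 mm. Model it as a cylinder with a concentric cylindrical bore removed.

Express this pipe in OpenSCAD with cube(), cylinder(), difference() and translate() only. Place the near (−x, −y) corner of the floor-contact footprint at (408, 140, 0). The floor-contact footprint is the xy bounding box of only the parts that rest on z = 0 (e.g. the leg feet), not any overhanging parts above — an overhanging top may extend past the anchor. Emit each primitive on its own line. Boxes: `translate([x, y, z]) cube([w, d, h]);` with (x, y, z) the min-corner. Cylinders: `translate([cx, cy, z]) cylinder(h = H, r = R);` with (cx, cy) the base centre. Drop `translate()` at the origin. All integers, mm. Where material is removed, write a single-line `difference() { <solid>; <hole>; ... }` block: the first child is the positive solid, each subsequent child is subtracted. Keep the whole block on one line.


difference() { translate([520, 252, 0]) cylinder(h = 1360, r = 112); translate([520, 252, 0]) cylinder(h = 1360, r = 90); }


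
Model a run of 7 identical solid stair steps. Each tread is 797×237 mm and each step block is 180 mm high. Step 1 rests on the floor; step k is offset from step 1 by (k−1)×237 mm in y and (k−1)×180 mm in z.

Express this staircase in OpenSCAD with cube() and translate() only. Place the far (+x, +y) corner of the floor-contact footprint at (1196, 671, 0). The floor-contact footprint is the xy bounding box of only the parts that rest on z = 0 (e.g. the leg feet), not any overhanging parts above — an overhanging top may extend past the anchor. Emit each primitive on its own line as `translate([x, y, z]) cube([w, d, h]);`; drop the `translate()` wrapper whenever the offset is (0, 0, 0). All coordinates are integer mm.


translate([399, 434, 0]) cube([797, 237, 180]);
translate([399, 671, 180]) cube([797, 237, 180]);
translate([399, 908, 360]) cube([797, 237, 180]);
translate([399, 1145, 540]) cube([797, 237, 180]);
translate([399, 1382, 720]) cube([797, 237, 180]);
translate([399, 1619, 900]) cube([797, 237, 180]);
translate([399, 1856, 1080]) cube([797, 237, 180]);


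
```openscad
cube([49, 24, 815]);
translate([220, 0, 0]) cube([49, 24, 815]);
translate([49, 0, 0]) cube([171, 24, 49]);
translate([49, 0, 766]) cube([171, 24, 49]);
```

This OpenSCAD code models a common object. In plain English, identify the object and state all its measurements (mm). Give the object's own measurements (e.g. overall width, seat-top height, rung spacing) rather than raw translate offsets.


A rectangular picture frame lying in the x–z plane (depth along y). The opening is 171 mm wide (x) by 717 mm tall (z), surrounded by a border 49 mm wide on all four sides. The frame is 24 mm deep and is made of two full-height vertical stiles with two horizontal rails fitted between them.


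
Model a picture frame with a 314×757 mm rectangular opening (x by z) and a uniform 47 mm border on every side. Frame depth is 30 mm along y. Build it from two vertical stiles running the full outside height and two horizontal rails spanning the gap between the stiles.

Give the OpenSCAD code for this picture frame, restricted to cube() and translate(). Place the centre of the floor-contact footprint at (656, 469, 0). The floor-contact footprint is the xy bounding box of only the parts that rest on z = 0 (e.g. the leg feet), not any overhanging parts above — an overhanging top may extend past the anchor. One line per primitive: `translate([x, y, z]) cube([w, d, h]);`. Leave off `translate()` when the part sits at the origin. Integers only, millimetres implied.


translate([452, 454, 0]) cube([47, 30, 851]);
translate([813, 454, 0]) cube([47, 30, 851]);
translate([499, 454, 0]) cube([314, 30, 47]);
translate([499, 454, 804]) cube([314, 30, 47]);


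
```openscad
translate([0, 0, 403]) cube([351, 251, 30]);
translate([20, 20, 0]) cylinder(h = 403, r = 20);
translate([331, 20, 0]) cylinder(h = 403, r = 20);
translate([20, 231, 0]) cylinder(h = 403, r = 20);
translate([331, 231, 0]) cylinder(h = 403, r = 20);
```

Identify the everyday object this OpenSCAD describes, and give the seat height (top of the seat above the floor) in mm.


A stool. The seat height is 433 mm.

A 351×251×30 slab at z = 403 on four corner cylinders — a stool. The seat top is 403 + 30 = 433 mm.


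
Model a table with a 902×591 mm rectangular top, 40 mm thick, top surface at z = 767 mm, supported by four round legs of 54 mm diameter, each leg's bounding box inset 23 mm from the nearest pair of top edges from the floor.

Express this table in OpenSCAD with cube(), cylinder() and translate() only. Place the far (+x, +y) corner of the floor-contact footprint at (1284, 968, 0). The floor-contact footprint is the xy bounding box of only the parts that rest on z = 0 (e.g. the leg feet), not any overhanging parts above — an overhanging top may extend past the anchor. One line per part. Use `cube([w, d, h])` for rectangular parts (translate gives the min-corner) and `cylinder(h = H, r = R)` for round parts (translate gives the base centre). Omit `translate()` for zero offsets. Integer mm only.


// leg_h = 767 - 40 = 727
translate([405, 400, 727]) cube([902, 591, 40]);
translate([455, 450, 0]) cylinder(h = 727, r = 27);
translate([1257, 450, 0]) cylinder(h = 727, r = 27);
translate([455, 941, 0]) cylinder(h = 727, r = 27);
translate([1257, 941, 0]) cylinder(h = 727, r = 27);


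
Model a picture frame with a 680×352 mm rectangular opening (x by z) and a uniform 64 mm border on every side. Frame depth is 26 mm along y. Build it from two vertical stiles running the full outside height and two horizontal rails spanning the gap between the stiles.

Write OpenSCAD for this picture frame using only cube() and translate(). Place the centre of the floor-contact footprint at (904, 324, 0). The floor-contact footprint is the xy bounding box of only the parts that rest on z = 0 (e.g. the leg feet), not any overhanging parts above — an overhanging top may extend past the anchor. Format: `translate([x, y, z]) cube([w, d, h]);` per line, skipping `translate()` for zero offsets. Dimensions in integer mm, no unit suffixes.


translate([500, 311, 0]) cube([64, 26, 480]);
translate([1244, 311, 0]) cube([64, 26, 480]);
translate([564, 311, 0]) cube([680, 26, 64]);
translate([564, 311, 416]) cube([680, 26, 64]);


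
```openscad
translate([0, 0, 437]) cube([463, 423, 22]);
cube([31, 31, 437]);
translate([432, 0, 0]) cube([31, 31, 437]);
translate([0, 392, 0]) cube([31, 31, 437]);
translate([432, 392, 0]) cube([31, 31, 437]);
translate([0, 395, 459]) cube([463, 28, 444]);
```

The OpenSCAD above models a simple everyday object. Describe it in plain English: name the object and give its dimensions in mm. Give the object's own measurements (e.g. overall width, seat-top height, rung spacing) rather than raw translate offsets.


A chair. The seat is a 463×423×22 mm slab with its top at z = 459 mm, on four 31×31 mm corner legs (flush with the seat edges, standing on z = 0). A flat backrest 28 mm thick, 444 mm tall, spans the full seat width and rises from the seat top along its +y edge, rear face flush with the rear of the seat.


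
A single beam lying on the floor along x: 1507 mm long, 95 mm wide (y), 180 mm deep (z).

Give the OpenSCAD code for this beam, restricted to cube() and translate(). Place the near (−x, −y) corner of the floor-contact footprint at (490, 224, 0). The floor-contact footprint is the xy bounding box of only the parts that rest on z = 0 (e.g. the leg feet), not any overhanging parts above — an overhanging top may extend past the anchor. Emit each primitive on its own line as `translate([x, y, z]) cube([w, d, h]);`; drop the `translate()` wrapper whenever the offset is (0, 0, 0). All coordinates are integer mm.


translate([490, 224, 0]) cube([1507, 95, 180]);


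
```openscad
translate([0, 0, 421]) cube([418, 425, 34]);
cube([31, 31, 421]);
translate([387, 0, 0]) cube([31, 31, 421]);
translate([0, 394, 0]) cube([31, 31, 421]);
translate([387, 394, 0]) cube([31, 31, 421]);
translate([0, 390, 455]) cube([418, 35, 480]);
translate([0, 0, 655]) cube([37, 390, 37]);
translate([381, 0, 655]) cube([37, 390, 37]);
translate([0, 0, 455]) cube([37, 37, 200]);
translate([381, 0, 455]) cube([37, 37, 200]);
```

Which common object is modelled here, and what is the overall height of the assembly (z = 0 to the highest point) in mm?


A chair. The overall height is 935 mm.

A slab on four corner posts with a tall panel at the back — a chair. The seat slab sits at z = 421 with thickness 34, and the 480 mm backrest starts at the seat top, so the overall height is 421 + 34 + 480 = 935 mm.


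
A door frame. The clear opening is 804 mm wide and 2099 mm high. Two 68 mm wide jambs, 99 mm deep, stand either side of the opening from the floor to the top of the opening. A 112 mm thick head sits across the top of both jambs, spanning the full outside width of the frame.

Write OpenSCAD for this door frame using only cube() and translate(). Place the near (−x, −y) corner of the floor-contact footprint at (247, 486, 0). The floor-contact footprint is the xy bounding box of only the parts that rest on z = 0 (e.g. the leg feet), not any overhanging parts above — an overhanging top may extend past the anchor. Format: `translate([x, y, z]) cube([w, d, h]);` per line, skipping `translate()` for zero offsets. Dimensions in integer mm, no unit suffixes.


translate([247, 486, 0]) cube([68, 99, 2099]);
translate([1119, 486, 0]) cube([68, 99, 2099]);
translate([247, 486, 2099]) cube([940, 99, 112]);


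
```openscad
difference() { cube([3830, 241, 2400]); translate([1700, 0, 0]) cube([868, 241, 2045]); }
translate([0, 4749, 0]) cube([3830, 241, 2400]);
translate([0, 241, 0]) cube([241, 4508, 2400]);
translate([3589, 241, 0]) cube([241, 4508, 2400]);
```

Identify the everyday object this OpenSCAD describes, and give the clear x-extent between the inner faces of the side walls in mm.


A single room. The interior width is 3348 mm.

Four walls enclosing a rectangle with a door in the front wall — a room. Outside width 3830 minus two 241 mm walls gives 3348 mm.


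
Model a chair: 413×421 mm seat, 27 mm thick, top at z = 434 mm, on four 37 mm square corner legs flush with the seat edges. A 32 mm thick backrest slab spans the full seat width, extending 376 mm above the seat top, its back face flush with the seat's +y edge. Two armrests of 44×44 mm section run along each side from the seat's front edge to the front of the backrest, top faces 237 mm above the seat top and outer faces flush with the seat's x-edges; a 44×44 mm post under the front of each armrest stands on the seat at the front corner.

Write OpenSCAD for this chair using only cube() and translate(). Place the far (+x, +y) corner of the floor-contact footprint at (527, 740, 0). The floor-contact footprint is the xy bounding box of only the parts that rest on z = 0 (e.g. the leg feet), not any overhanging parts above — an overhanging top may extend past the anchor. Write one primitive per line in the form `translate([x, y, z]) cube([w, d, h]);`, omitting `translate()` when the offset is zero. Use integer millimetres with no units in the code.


// leg_h = 434 - 27 = 407
// arm post h = 237 - 44 = 193
translate([114, 319, 407]) cube([413, 421, 27]);
translate([114, 319, 0]) cube([37, 37, 407]);
translate([490, 319, 0]) cube([37, 37, 407]);
translate([114, 703, 0]) cube([37, 37, 407]);
translate([490, 703, 0]) cube([37, 37, 407]);
translate([114, 708, 434]) cube([413, 32, 376]);
translate([114, 319, 627]) cube([44, 389, 44]);
translate([483, 319, 627]) cube([44, 389, 44]);
translate([114, 319, 434]) cube([44, 44, 193]);
translate([483, 319, 434]) cube([44, 44, 193]);


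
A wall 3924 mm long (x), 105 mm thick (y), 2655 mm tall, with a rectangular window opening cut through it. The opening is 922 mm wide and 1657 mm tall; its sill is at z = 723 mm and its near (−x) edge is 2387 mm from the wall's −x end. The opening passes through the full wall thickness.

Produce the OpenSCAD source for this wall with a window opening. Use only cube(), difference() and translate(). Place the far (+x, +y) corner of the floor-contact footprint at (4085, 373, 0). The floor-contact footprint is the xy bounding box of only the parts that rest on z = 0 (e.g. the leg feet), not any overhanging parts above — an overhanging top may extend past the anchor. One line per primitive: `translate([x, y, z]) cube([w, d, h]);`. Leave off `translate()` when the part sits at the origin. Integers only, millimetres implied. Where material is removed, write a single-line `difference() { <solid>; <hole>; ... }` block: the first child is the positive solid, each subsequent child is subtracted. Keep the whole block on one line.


difference() { translate([161, 268, 0]) cube([3924, 105, 2655]); translate([2548, 268, 723]) cube([922, 105, 1657]); }


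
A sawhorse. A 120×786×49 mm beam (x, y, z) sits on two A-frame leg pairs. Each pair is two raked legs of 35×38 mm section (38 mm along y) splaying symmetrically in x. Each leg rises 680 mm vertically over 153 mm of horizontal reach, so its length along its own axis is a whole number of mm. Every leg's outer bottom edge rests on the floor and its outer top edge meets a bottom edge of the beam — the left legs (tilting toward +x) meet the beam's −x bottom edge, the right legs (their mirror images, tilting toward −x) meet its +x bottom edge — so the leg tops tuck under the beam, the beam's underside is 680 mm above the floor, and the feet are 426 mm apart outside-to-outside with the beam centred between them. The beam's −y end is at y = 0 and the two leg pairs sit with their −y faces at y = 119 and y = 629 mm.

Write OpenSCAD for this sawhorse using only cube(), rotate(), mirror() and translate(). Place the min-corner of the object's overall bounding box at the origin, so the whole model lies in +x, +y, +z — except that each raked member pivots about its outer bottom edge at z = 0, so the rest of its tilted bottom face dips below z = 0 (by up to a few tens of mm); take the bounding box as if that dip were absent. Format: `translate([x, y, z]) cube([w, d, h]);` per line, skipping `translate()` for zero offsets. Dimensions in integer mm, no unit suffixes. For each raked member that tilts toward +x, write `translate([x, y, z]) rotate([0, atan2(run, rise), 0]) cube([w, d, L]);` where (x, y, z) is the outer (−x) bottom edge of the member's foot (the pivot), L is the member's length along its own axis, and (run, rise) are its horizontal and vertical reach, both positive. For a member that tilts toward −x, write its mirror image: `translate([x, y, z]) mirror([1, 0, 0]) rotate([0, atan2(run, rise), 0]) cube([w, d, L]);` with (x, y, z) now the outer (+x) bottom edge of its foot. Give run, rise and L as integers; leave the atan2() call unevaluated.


translate([153, 0, 680]) cube([120, 786, 49]);
translate([0, 119, 0]) rotate([0, atan2(153, 680), 0]) cube([35, 38, 697]);
translate([426, 119, 0]) mirror([1, 0, 0]) rotate([0, atan2(153, 680), 0]) cube([35, 38, 697]);
translate([0, 629, 0]) rotate([0, atan2(153, 680), 0]) cube([35, 38, 697]);
translate([426, 629, 0]) mirror([1, 0, 0]) rotate([0, atan2(153, 680), 0]) cube([35, 38, 697]);


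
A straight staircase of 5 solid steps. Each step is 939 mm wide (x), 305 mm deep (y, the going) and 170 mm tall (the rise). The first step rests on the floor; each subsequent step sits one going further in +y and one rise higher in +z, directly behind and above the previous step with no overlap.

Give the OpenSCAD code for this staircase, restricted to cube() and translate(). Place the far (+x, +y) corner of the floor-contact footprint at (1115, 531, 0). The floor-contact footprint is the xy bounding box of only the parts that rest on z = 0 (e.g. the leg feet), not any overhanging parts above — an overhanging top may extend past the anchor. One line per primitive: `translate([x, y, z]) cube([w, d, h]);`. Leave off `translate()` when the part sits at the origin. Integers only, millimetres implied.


translate([176, 226, 0]) cube([939, 305, 170]);
translate([176, 531, 170]) cube([939, 305, 170]);
translate([176, 836, 340]) cube([939, 305, 170]);
translate([176, 1141, 510]) cube([939, 305, 170]);
translate([176, 1446, 680]) cube([939, 305, 170]);


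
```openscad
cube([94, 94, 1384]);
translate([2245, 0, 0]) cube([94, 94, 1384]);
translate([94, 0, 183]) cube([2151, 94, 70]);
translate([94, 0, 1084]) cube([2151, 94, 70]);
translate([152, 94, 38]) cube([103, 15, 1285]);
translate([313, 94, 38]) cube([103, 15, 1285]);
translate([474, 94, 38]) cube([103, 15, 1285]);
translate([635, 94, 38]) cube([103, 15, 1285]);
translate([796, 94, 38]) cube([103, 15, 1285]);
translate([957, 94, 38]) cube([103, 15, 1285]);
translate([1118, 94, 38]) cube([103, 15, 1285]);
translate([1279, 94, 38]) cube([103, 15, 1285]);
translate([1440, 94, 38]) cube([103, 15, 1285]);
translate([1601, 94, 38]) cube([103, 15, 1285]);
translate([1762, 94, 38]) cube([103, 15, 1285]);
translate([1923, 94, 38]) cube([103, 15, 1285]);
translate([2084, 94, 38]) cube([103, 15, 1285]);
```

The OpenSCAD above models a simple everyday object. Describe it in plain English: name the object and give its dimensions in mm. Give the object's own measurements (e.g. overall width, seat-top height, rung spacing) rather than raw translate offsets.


A fence section. Two 94×94 mm posts, 1384 mm tall, stand on the floor with a clear span of 2151 mm between their inner faces. Two horizontal rails of 94×70 mm section span the gap between the posts with their undersides at z = 183 mm and z = 1084 mm, flush with the posts' −y face. 13 pickets, each 103 mm wide, 15 mm thick and 1285 mm tall, are fixed to the +y face of the rails with their bottoms at z = 38 mm, spaced across the span with a 58 mm gap after the −x post and between neighbouring pickets and before the +x post.


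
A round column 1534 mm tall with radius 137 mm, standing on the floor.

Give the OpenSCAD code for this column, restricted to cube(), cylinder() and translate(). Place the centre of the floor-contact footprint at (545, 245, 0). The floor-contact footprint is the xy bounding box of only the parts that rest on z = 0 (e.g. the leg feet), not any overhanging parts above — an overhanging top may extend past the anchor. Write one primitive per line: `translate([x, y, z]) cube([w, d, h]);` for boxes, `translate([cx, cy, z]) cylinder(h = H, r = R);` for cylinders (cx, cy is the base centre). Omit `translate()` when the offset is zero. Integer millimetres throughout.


translate([545, 245, 0]) cylinder(h = 1534, r = 137);


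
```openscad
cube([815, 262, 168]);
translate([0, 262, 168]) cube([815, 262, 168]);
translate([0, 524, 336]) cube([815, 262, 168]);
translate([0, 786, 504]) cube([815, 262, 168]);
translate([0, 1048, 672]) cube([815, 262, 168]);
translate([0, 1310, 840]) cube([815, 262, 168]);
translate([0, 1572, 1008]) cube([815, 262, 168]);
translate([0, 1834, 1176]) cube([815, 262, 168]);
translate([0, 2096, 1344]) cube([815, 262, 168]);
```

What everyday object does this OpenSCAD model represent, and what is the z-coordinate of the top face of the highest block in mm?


A staircase. The total rise is 1512 mm.

9 identical blocks, each offset up and back from the previous — a staircase. Each step is 168 mm tall and there are 9 of them, so the total rise is 9 × 168 = 1512 mm.


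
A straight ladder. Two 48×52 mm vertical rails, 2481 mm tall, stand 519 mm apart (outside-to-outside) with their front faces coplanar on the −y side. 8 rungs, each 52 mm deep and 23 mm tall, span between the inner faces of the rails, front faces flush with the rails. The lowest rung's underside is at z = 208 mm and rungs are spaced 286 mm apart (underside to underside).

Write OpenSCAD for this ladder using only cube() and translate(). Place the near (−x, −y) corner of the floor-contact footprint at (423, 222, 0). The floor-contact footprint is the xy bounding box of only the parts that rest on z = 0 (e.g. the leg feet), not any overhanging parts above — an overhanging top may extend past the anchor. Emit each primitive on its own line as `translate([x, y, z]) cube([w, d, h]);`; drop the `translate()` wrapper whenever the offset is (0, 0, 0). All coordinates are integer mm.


translate([423, 222, 0]) cube([48, 52, 2481]);
translate([894, 222, 0]) cube([48, 52, 2481]);
translate([471, 222, 208]) cube([423, 52, 23]);
translate([471, 222, 494]) cube([423, 52, 23]);
translate([471, 222, 780]) cube([423, 52, 23]);
translate([471, 222, 1066]) cube([423, 52, 23]);
translate([471, 222, 1352]) cube([423, 52, 23]);
translate([471, 222, 1638]) cube([423, 52, 23]);
translate([471, 222, 1924]) cube([423, 52, 23]);
translate([471, 222, 2210]) cube([423, 52, 23]);


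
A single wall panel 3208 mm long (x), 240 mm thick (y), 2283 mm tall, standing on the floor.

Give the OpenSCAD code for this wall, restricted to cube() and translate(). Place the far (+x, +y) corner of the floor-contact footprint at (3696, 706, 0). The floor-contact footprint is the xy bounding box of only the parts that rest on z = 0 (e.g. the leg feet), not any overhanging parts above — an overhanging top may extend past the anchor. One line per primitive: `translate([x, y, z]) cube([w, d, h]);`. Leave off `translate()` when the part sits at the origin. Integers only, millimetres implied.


translate([488, 466, 0]) cube([3208, 240, 2283]);


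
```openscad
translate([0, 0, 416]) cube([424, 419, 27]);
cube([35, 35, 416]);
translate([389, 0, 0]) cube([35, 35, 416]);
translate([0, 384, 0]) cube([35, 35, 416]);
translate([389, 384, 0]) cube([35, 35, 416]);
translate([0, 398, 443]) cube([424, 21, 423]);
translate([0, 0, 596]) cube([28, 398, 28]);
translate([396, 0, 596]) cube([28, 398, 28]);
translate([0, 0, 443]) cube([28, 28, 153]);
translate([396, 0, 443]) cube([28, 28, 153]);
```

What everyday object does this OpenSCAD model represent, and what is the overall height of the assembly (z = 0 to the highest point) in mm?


A chair. The overall height is 866 mm.

A slab on four corner posts with a tall panel at the back — a chair. The seat slab sits at z = 416 with thickness 27, and the 423 mm backrest starts at the seat top, so the overall height is 416 + 27 + 423 = 866 mm.


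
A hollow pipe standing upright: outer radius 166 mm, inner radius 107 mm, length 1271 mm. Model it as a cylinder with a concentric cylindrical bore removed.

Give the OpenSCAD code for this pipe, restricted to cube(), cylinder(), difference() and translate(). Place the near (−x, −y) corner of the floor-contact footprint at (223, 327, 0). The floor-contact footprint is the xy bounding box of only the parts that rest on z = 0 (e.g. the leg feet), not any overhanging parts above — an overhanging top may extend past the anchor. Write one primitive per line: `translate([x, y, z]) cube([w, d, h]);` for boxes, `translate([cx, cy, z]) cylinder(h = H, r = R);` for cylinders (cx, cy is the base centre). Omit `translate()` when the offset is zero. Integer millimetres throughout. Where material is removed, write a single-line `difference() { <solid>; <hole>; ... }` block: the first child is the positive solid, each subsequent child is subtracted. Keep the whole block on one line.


difference() { translate([389, 493, 0]) cylinder(h = 1271, r = 166); translate([389, 493, 0]) cylinder(h = 1271, r = 107); }


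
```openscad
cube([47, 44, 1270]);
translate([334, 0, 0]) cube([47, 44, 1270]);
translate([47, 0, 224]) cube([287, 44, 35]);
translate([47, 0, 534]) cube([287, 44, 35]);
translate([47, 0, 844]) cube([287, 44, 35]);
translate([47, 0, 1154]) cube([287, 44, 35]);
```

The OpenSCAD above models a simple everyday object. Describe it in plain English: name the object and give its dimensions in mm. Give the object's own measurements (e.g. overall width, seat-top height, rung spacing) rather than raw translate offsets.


A straight ladder. Two 47×44 mm vertical rails, 1270 mm tall, stand 381 mm apart (outside-to-outside) with their front faces coplanar on the −y side. 4 rungs, each 44 mm deep and 35 mm tall, span between the inner faces of the rails, front faces flush with the rails. The lowest rung's underside is at z = 224 mm and rungs are spaced 310 mm apart (underside to underside).


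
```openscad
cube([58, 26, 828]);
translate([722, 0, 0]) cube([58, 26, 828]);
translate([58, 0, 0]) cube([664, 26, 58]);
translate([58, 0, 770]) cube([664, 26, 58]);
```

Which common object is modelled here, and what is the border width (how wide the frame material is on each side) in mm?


A picture frame. The border width is 58 mm.

Four thin pieces enclosing a rectangular opening — a picture frame. The two full-height stiles are 828 mm tall; the top rail sits at z = 770 and is 58 mm tall, so the border above the opening is 828 − 770 = 58 mm, matching the stile x-width.


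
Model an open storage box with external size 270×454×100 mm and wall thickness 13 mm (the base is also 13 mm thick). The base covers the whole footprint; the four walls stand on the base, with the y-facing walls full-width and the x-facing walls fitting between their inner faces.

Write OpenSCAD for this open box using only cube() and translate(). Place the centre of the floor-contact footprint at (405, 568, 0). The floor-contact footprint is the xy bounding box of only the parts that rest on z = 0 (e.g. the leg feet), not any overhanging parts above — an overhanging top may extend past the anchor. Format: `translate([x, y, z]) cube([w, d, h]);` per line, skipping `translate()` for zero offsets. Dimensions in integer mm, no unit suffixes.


translate([270, 341, 0]) cube([270, 454, 13]);
translate([270, 341, 13]) cube([270, 13, 87]);
translate([270, 782, 13]) cube([270, 13, 87]);
translate([270, 354, 13]) cube([13, 428, 87]);
translate([527, 354, 13]) cube([13, 428, 87]);


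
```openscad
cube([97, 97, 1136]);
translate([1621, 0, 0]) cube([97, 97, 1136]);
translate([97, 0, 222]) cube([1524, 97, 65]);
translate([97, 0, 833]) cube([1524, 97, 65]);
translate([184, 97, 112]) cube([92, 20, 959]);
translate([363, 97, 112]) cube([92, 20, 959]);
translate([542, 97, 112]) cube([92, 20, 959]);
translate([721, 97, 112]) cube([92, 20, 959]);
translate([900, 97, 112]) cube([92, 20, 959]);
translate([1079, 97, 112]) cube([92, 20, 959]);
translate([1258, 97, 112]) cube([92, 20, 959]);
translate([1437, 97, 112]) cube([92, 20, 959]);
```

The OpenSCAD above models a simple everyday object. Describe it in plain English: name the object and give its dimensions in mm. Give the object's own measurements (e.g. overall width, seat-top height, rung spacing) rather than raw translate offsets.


A fence section. Two 97×97 mm posts, 1136 mm tall, stand on the floor with a clear span of 1524 mm between their inner faces. Two horizontal rails of 97×65 mm section span the gap between the posts with their undersides at z = 222 mm and z = 833 mm, flush with the posts' −y face. 8 pickets, each 92 mm wide, 20 mm thick and 959 mm tall, are fixed to the +y face of the rails with their bottoms at z = 112 mm, spaced across the span with a 87 mm gap after the −x post and between neighbouring pickets, with 92 mm left before the +x post.


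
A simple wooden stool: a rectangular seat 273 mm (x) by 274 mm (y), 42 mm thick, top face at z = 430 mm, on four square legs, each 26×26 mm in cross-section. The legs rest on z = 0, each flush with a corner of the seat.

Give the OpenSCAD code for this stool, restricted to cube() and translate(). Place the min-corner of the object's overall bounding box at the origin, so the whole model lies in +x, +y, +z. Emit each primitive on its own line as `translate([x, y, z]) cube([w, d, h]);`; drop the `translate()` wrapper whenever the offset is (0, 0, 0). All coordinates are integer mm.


translate([0, 0, 388]) cube([273, 274, 42]);
cube([26, 26, 388]);
translate([247, 0, 0]) cube([26, 26, 388]);
translate([0, 248, 0]) cube([26, 26, 388]);
translate([247, 248, 0]) cube([26, 26, 388]);


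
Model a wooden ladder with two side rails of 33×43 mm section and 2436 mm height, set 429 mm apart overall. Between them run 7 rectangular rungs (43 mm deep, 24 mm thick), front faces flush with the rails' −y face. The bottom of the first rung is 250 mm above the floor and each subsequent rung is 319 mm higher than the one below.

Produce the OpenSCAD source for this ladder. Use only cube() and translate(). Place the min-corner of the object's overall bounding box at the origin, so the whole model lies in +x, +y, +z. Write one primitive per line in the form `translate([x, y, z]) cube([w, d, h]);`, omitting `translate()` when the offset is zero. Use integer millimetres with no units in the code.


cube([33, 43, 2436]);
translate([396, 0, 0]) cube([33, 43, 2436]);
translate([33, 0, 250]) cube([363, 43, 24]);
translate([33, 0, 569]) cube([363, 43, 24]);
translate([33, 0, 888]) cube([363, 43, 24]);
translate([33, 0, 1207]) cube([363, 43, 24]);
translate([33, 0, 1526]) cube([363, 43, 24]);
translate([33, 0, 1845]) cube([363, 43, 24]);
translate([33, 0, 2164]) cube([363, 43, 24]);


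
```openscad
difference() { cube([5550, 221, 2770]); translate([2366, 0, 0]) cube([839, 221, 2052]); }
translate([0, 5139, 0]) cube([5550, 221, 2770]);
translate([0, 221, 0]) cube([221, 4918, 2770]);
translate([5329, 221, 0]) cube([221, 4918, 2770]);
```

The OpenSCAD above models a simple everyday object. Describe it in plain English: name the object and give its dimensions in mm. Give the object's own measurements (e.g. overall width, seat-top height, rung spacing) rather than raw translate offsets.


A single room: four walls, each 2770 mm tall and 221 mm thick, enclosing an outside footprint 5550×5360 mm (x × y), no floor or roof. The front and back walls (−y and +y sides) run the full x-width; the side walls fit between their inner faces. A door opening 839 mm wide and 2052 mm tall is cut through the front wall from the floor up, its −x edge 2366 mm from the wall's −x end.


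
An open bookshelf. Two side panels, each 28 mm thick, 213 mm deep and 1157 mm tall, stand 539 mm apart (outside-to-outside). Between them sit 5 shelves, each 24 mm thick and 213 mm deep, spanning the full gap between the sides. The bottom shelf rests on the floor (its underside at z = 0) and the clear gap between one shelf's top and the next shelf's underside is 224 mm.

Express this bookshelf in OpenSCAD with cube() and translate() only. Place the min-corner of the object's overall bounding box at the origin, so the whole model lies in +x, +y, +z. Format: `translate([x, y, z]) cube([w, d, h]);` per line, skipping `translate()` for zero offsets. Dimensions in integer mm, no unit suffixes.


cube([28, 213, 1157]);
translate([511, 0, 0]) cube([28, 213, 1157]);
translate([28, 0, 0]) cube([483, 213, 24]);
translate([28, 0, 248]) cube([483, 213, 24]);
translate([28, 0, 496]) cube([483, 213, 24]);
translate([28, 0, 744]) cube([483, 213, 24]);
translate([28, 0, 992]) cube([483, 213, 24]);


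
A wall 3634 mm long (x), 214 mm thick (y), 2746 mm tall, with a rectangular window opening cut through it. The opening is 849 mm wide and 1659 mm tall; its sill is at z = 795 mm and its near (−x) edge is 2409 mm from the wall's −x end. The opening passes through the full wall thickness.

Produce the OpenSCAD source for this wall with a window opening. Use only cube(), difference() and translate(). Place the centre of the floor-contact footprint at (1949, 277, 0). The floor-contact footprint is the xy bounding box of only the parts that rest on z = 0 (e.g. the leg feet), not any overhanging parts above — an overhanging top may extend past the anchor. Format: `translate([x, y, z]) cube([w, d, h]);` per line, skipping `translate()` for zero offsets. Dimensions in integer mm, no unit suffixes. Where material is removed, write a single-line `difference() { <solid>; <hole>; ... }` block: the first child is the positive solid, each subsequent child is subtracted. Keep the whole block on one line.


difference() { translate([132, 170, 0]) cube([3634, 214, 2746]); translate([2541, 170, 795]) cube([849, 214, 1659]); }


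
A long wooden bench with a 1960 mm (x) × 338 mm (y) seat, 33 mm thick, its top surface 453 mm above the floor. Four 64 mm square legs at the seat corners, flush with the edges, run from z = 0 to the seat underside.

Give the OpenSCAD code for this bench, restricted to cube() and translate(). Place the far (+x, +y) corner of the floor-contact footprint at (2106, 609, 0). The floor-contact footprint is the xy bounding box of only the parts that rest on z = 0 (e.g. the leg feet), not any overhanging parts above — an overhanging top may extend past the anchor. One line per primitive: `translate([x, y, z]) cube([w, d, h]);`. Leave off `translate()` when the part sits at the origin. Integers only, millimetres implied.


translate([146, 271, 420]) cube([1960, 338, 33]);
translate([146, 271, 0]) cube([64, 64, 420]);
translate([146, 545, 0]) cube([64, 64, 420]);
translate([2042, 271, 0]) cube([64, 64, 420]);
translate([2042, 545, 0]) cube([64, 64, 420]);


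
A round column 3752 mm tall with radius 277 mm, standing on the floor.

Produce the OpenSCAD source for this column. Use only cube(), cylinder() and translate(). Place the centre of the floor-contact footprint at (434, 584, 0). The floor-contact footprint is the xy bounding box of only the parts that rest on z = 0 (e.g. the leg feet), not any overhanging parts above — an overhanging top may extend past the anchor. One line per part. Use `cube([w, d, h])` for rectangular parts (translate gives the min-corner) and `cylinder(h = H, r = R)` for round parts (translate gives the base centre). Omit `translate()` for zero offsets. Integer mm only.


translate([434, 584, 0]) cylinder(h = 3752, r = 277);


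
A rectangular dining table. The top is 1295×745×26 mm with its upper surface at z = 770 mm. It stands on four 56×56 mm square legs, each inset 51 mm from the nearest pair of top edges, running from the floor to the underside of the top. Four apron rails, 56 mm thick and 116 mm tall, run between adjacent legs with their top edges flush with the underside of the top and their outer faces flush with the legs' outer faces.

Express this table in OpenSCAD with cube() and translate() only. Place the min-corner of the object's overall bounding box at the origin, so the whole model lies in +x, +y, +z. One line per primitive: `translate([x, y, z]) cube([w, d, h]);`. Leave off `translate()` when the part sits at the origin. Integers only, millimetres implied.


translate([0, 0, 744]) cube([1295, 745, 26]);
translate([51, 51, 0]) cube([56, 56, 744]);
translate([1188, 51, 0]) cube([56, 56, 744]);
translate([51, 638, 0]) cube([56, 56, 744]);
translate([1188, 638, 0]) cube([56, 56, 744]);
translate([107, 51, 628]) cube([1081, 56, 116]);
translate([107, 638, 628]) cube([1081, 56, 116]);
translate([51, 107, 628]) cube([56, 531, 116]);
translate([1188, 107, 628]) cube([56, 531, 116]);


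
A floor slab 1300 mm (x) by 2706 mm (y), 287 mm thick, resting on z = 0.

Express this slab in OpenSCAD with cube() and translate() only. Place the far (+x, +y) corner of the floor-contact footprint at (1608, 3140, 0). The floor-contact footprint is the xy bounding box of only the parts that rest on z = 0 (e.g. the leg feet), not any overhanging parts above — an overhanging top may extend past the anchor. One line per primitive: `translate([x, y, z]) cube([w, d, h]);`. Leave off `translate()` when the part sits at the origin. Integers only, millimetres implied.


translate([308, 434, 0]) cube([1300, 2706, 287]);
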